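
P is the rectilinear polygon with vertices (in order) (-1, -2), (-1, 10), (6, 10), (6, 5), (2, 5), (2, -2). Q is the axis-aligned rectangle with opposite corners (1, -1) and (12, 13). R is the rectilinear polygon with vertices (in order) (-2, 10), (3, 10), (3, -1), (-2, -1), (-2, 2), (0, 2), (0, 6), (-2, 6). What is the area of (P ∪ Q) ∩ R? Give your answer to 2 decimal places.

40.00

|P ∪ Q| = 179.
|(P ∪ Q) ∩ R| = 40.00.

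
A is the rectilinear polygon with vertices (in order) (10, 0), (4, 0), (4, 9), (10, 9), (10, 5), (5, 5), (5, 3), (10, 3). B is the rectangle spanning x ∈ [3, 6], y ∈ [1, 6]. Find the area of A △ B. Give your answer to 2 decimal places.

43.00

|A| = 44, |B| = 15, |A∩B| = 8.
|A △ B| = |A| + |B| − 2·|A∩B| = 44 + 15 − 16 = 43.00.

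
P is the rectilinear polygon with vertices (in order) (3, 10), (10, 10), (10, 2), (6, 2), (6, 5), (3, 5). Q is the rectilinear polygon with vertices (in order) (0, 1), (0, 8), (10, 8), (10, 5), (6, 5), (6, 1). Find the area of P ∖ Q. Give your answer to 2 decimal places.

|P| = 47, |P∩Q| = 21.
|P ∖ Q| = |P| − |P∩Q| = 47 − 21 = 26.00.

26.00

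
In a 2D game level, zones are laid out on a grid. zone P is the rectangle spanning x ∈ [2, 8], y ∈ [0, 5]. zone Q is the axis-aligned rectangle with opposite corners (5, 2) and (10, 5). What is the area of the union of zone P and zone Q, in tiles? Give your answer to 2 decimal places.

36.00

By inclusion–exclusion:
Individual areas: |zone P| = 30, |zone Q| = 15.
|zone P∩zone Q|: x∈[5,8], y∈[2,5] → 3·3 = 9.
|zone P ∪ zone Q| = 45 − 9 = 36.00.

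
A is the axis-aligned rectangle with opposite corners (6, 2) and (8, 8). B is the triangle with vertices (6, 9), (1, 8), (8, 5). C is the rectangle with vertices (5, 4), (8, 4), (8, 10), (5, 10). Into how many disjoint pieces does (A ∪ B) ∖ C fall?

(A ∪ B) ∖ C splits into 2 disjoint pieces (area 4, area 5.0286).

2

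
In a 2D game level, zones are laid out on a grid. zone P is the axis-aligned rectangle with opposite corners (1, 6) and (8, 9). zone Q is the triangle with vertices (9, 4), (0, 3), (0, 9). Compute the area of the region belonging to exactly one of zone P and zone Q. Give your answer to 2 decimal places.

37.24

|zone P| = 21, |zone Q| = 27, |zone P∩zone Q| = 5.3778.
|zone P △ zone Q| = |zone P| + |zone Q| − 2·|zone P∩zone Q| = 21 + 27 − 10.7556 = 37.24.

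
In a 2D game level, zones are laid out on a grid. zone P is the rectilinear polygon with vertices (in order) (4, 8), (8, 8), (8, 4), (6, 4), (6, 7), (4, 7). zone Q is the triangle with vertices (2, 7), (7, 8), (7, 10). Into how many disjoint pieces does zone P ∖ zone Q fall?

zone P ∖ zone Q is a single connected region.

1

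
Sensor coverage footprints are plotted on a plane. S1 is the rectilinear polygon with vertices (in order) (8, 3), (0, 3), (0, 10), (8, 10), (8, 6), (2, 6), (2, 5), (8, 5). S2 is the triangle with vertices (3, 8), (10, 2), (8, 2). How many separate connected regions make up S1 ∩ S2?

S1 ∩ S2 splits into 2 disjoint pieces (area 2.369, area 0.6667).

2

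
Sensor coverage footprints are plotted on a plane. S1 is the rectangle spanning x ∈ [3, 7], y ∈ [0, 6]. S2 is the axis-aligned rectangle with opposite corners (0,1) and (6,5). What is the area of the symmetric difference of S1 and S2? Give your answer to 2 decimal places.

|S1∩S2|: x∈[3,6], y∈[1,5] → 3·4 = 12.
|S1 △ S2| = |S1| + |S2| − 2·|S1∩S2| = 24 + 24 − 24 = 24.00.

24.00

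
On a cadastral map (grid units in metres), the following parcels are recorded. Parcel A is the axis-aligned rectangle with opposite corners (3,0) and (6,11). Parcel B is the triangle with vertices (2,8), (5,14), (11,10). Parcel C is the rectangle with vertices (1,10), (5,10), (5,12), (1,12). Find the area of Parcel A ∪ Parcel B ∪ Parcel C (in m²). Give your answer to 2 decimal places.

54.67

By inclusion–exclusion:
Individual areas: |Parcel A| = 33, |Parcel B| = 24, |Parcel C| = 8.
|Parcel A∩Parcel B| = 7.0833.
|Parcel A∩Parcel C|: x∈[3,5], y∈[10,11] → 2·1 = 2.
|Parcel B∩Parcel C| = 3.
|Parcel A∩Parcel B∩Parcel C| = 1.75.
|Parcel A ∪ Parcel B ∪ Parcel C| = 65 − 12.0833 + 1.75 = 54.67.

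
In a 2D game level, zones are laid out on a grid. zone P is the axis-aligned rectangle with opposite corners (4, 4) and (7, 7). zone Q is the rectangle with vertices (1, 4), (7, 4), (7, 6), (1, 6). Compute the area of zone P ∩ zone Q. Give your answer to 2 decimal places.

|zone P∩zone Q|: x∈[4,7], y∈[4,6] → 3·2 = 6.

6.00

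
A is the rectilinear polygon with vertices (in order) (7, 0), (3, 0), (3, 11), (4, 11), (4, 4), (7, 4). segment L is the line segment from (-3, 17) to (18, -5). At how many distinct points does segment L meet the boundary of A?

The segment meets the boundary at (4,9.667), (3,10.714).

2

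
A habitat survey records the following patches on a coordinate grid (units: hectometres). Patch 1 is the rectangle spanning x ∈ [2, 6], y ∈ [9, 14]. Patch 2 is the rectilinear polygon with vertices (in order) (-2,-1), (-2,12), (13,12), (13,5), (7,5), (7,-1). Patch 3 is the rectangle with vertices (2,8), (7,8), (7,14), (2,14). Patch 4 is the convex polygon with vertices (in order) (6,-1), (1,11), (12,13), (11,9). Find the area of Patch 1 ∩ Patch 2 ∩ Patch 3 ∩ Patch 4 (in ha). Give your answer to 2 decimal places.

10.18

The intersection is the polygon with vertices (2,11.182), (6,11.909), (6,9), (2,9).
By the shoelace formula its area is 10.18.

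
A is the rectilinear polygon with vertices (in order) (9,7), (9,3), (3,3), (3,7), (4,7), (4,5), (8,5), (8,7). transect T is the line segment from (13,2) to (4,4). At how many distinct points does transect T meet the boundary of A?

The segment meets the boundary at (8.5,3).

1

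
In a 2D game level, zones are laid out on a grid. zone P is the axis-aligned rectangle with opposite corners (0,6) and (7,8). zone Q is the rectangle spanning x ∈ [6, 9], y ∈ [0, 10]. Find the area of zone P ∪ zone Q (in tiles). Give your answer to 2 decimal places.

42.00

By inclusion–exclusion:
Individual areas: |zone P| = 14, |zone Q| = 30.
|zone P∩zone Q|: x∈[6,7], y∈[6,8] → 1·2 = 2.
|zone P ∪ zone Q| = 44 − 2 = 42.00.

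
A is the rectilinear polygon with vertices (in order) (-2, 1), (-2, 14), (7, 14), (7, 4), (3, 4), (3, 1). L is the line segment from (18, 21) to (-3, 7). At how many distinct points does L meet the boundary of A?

The segment meets the boundary at (-2,7.667), (7,13.667).

2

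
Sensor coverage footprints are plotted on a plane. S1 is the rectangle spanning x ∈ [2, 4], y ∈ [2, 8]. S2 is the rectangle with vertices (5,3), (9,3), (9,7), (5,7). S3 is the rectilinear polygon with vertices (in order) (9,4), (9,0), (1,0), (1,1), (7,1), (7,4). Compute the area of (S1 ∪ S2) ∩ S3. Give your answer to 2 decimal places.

2.00

The region (S1 ∪ S2) ∩ S3 is the polygon with vertices (9,3), (7,3), (7,4), (9,4).
By the shoelace formula its area is 2.00.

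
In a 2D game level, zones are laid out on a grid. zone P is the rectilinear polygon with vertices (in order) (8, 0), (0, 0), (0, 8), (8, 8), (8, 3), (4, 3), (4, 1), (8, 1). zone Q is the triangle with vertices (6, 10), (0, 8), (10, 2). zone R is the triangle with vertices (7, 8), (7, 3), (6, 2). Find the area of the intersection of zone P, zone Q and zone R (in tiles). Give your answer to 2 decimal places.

The intersection is the polygon with vertices (6.364,4.182), (7,8), (7,3.8).
By the shoelace formula its area is 1.34.

1.34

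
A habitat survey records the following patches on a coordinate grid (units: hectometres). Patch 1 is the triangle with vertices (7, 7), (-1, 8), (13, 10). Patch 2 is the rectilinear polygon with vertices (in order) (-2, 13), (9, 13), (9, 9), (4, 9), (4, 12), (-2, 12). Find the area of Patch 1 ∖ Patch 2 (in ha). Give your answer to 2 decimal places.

|Patch 1| = 15, |Patch 1∩Patch 2| = 0.6429.
|Patch 1 ∖ Patch 2| = |Patch 1| − |Patch 1∩Patch 2| = 15 − 0.6429 = 14.36.

14.36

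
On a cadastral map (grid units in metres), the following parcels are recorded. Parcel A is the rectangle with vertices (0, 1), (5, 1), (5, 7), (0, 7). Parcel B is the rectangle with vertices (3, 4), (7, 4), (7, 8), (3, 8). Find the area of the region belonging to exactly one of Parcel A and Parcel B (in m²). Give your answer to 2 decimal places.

34.00

|Parcel A∩Parcel B|: x∈[3,5], y∈[4,7] → 2·3 = 6.
|Parcel A △ Parcel B| = |Parcel A| + |Parcel B| − 2·|Parcel A∩Parcel B| = 30 + 16 − 12 = 34.00.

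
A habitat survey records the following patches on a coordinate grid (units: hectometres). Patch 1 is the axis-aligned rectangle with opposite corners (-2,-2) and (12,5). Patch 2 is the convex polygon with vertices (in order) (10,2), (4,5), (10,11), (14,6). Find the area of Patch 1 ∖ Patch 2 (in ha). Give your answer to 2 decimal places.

|Patch 1| = 98, |Patch 1∩Patch 2| = 13.
|Patch 1 ∖ Patch 2| = |Patch 1| − |Patch 1∩Patch 2| = 98 − 13 = 85.00.

85.00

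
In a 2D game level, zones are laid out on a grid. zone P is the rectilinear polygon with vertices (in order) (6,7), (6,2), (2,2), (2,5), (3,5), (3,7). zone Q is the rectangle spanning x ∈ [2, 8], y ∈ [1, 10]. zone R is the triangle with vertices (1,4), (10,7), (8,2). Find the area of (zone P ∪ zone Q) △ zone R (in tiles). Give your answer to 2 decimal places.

43.79

|zone P ∪ zone Q| = 54.
|(zone P ∪ zone Q) ∩ zone R| = 14.8571.
|(zone P ∪ zone Q) △ zone R| = 54 + 19.5 − 29.7143 = 43.79.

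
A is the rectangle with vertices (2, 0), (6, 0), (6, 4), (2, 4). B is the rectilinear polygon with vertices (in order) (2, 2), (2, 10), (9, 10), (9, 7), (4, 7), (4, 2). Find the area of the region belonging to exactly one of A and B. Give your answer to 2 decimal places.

39.00

|A| = 16, |B| = 31, |A∩B| = 4.
|A △ B| = |A| + |B| − 2·|A∩B| = 16 + 31 − 8 = 39.00.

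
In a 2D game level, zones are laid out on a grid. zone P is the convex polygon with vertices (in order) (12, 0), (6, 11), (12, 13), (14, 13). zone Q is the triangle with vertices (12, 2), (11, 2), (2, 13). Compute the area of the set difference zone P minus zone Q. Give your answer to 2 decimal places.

50.38

|zone P| = 52, |zone P∩zone Q| = 1.6212.
|zone P ∖ zone Q| = |zone P| − |zone P∩zone Q| = 52 − 1.6212 = 50.38.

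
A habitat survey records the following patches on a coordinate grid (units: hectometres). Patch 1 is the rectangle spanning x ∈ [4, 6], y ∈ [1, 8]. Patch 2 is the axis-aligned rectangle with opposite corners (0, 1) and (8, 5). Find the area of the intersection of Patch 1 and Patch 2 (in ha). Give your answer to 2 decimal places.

8.00

|Patch 1∩Patch 2|: x∈[4,6], y∈[1,5] → 2·4 = 8.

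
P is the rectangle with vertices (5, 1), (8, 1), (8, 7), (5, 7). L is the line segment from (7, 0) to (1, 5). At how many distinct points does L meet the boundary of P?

2

The segment meets the boundary at (5,1.667), (5.8,1).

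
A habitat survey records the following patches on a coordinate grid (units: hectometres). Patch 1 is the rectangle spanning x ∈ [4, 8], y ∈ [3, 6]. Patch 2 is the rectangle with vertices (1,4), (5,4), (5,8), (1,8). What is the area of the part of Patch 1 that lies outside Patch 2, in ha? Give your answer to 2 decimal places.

10.00

|Patch 1∩Patch 2|: x∈[4,5], y∈[4,6] → 1·2 = 2.
|Patch 1| = 12.
|Patch 1 ∖ Patch 2| = |Patch 1| − |Patch 1∩Patch 2| = 12 − 2 = 10.00.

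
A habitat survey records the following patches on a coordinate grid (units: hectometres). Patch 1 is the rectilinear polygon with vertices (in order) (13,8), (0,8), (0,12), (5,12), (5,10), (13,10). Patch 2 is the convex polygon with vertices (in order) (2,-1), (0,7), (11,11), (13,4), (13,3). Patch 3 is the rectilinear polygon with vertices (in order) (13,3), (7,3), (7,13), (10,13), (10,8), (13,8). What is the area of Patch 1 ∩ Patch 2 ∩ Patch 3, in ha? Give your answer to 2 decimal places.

5.72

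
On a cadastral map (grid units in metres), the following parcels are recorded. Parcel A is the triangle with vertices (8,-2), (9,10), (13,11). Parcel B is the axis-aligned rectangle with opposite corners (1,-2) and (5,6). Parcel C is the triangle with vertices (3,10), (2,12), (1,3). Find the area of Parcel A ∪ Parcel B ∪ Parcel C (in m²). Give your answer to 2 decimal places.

By inclusion–exclusion:
Individual areas: |Parcel A| = 23.5, |Parcel B| = 32, |Parcel C| = 5.5.
|Parcel A∩Parcel B| = 0.
|Parcel A∩Parcel C| = 0.
|Parcel B∩Parcel C| = 0.7857.
|Parcel A∩Parcel B∩Parcel C| = 0.
|Parcel A ∪ Parcel B ∪ Parcel C| = 61 − 0.7857 + 0 = 60.21.

60.21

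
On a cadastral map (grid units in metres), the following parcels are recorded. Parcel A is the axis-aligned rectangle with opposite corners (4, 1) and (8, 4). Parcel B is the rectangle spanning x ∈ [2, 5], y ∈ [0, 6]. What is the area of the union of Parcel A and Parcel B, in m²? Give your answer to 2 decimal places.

By inclusion–exclusion:
Individual areas: |Parcel A| = 12, |Parcel B| = 18.
|Parcel A∩Parcel B|: x∈[4,5], y∈[1,4] → 1·3 = 3.
|Parcel A ∪ Parcel B| = 30 − 3 = 27.00.

27.00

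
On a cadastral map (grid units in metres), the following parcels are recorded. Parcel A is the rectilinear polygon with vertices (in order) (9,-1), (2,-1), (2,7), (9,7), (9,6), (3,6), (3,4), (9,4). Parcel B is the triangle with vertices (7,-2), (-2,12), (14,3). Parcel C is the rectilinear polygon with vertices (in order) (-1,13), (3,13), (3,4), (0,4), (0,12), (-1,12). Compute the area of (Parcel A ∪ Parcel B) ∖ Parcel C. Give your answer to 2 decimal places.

|Parcel A ∪ Parcel B| = 87.6008.
|(Parcel A ∪ Parcel B) ∩ Parcel C| = 11.4271.
|(Parcel A ∪ Parcel B) ∖ Parcel C| = 87.6008 − 11.4271 = 76.17.

76.17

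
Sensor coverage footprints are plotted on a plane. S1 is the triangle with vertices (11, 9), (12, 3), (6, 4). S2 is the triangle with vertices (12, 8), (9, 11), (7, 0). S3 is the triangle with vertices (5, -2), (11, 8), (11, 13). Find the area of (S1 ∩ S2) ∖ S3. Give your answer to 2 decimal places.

3.91

|S1 ∩ S2| = 10.0047.
|(S1 ∩ S2) ∩ S3| = 6.092.
|(S1 ∩ S2) ∖ S3| = 10.0047 − 6.092 = 3.91.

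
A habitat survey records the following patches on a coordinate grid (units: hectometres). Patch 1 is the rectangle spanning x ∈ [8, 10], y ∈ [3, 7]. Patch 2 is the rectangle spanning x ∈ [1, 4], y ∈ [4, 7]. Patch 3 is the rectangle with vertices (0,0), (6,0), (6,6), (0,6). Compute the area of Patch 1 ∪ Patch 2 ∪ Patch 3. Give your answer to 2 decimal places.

By inclusion–exclusion:
Individual areas: |Patch 1| = 8, |Patch 2| = 9, |Patch 3| = 36.
|Patch 1∩Patch 2| = 0 (no overlap).
|Patch 1∩Patch 3| = 0 (no overlap).
|Patch 2∩Patch 3|: x∈[1,4], y∈[4,6] → 3·2 = 6.
|Patch 1∩Patch 2∩Patch 3| = 0.
|Patch 1 ∪ Patch 2 ∪ Patch 3| = 53 − 6 + 0 = 47.00.

47.00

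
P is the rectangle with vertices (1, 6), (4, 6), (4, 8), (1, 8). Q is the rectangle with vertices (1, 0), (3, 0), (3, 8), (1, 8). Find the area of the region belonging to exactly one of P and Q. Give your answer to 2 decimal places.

|P∩Q|: x∈[1,3], y∈[6,8] → 2·2 = 4.
|P △ Q| = |P| + |Q| − 2·|P∩Q| = 6 + 16 − 8 = 14.00.

14.00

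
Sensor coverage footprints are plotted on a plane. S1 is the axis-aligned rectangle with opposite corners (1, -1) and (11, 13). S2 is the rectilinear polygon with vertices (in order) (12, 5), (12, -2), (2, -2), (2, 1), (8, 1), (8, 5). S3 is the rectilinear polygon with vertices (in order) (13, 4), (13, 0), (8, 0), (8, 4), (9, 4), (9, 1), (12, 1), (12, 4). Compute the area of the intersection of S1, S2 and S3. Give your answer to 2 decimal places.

The intersection is the polygon with vertices (8,4), (9,4), (9,1), (11,1), (11,0), (8,0), (8,1).
By the shoelace formula its area is 6.00.

6.00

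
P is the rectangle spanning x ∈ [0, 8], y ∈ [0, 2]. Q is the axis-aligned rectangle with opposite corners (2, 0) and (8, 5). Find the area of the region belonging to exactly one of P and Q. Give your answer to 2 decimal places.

|P∩Q|: x∈[2,8], y∈[0,2] → 6·2 = 12.
|P △ Q| = |P| + |Q| − 2·|P∩Q| = 16 + 30 − 24 = 22.00.

22.00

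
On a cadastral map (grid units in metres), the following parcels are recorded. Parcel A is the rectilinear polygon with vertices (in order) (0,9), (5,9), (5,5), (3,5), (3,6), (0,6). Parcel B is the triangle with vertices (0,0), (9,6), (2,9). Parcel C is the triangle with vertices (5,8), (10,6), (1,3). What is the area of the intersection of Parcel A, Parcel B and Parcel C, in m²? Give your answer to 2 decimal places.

The intersection is the polygon with vertices (3,5), (3,5.5), (4.83,7.787), (5,7.714), (5,5).
By the shoelace formula its area is 3.48.

3.48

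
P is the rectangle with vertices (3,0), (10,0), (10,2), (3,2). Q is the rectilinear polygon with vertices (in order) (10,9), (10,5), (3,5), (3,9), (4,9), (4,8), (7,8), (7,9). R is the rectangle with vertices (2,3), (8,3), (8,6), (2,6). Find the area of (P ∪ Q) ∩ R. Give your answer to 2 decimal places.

The region (P ∪ Q) ∩ R is the polygon with vertices (3,5), (3,6), (8,6), (8,5).
By the shoelace formula its area is 5.00.

5.00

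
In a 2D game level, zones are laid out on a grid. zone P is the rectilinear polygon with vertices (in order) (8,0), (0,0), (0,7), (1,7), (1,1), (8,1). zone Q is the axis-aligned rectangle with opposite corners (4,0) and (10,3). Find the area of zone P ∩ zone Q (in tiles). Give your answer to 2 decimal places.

The intersection is the polygon with vertices (4,0), (4,1), (8,1), (8,0).
By the shoelace formula its area is 4.00.

4.00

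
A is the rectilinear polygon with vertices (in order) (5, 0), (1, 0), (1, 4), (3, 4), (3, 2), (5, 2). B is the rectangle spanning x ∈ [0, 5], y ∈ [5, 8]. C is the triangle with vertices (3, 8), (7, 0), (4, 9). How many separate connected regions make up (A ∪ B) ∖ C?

(A ∪ B) ∖ C splits into 3 disjoint pieces (area 12, area 0.6667, area 11.25).

3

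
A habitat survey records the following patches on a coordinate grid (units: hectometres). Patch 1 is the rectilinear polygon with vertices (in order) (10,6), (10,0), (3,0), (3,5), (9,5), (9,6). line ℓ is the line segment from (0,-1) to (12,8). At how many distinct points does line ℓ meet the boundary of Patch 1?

4

The segment meets the boundary at (9.333,6), (8,5), (9,5.75), (3,1.25).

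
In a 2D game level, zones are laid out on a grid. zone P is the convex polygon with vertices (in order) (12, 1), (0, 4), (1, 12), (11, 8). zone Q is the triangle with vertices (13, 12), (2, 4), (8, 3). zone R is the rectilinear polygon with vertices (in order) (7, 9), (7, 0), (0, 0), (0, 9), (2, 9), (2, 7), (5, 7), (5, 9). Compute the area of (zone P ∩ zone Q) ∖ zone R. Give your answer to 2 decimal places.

|zone P ∩ zone Q| = 24.517.
|(zone P ∩ zone Q) ∩ zone R| = 11.1742.
|(zone P ∩ zone Q) ∖ zone R| = 24.517 − 11.1742 = 13.34.

13.34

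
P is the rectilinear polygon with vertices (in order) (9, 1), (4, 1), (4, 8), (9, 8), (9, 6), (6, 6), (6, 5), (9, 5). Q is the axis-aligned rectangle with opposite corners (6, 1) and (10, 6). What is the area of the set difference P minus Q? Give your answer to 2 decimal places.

|P| = 32, |P∩Q| = 12.
|P ∖ Q| = |P| − |P∩Q| = 32 − 12 = 20.00.

20.00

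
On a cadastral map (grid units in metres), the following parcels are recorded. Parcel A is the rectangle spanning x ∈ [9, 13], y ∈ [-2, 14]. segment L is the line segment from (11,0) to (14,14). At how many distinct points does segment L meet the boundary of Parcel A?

The segment meets the boundary at (13,9.333).

1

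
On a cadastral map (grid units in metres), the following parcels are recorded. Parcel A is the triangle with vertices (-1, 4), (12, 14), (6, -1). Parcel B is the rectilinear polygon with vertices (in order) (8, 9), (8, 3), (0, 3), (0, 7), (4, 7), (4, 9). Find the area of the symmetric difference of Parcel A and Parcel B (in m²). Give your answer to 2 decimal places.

|Parcel A| = 67.5, |Parcel B| = 40, |Parcel A∩Parcel B| = 35.6429.
|Parcel A △ Parcel B| = |Parcel A| + |Parcel B| − 2·|Parcel A∩Parcel B| = 67.5 + 40 − 71.2857 = 36.21.

36.21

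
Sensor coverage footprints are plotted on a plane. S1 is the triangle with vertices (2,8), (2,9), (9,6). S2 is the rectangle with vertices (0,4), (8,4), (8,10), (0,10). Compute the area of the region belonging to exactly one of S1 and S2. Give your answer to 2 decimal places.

44.64

|S1| = 3.5, |S2| = 48, |S1∩S2| = 3.4286.
|S1 △ S2| = |S1| + |S2| − 2·|S1∩S2| = 3.5 + 48 − 6.8571 = 44.64.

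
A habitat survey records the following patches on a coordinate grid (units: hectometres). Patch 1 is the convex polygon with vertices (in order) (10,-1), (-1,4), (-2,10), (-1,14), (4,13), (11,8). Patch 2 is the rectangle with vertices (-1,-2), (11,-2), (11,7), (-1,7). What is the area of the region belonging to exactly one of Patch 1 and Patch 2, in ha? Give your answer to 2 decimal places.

|Patch 1| = 126, |Patch 2| = 108, |Patch 1∩Patch 2| = 64.0556.
|Patch 1 △ Patch 2| = |Patch 1| + |Patch 2| − 2·|Patch 1∩Patch 2| = 126 + 108 − 128.1111 = 105.89.

105.89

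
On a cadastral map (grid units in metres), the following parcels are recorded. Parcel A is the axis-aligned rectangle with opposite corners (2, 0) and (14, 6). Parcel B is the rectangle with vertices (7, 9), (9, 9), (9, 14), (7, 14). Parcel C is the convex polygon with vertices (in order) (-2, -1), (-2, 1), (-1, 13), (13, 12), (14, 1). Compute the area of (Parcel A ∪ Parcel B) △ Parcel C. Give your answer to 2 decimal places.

123.34

|Parcel A ∪ Parcel B| = 82.
|(Parcel A ∪ Parcel B) ∩ Parcel C| = 73.5779.
|(Parcel A ∪ Parcel B) △ Parcel C| = 82 + 188.5 − 147.1558 = 123.34.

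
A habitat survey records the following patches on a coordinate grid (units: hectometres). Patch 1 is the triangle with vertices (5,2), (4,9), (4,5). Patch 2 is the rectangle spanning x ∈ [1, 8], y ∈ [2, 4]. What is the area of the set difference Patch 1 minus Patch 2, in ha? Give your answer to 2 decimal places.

|Patch 1| = 2, |Patch 1∩Patch 2| = 0.381.
|Patch 1 ∖ Patch 2| = |Patch 1| − |Patch 1∩Patch 2| = 2 − 0.381 = 1.62.

1.62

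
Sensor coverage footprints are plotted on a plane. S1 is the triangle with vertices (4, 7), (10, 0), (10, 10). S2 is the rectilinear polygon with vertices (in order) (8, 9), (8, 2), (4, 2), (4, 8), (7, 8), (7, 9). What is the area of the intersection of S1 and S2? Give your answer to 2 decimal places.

13.08

The intersection is the polygon with vertices (4,7), (6,8), (7,8), (7,8.5), (8,9), (8,2.333).
By the shoelace formula its area is 13.08.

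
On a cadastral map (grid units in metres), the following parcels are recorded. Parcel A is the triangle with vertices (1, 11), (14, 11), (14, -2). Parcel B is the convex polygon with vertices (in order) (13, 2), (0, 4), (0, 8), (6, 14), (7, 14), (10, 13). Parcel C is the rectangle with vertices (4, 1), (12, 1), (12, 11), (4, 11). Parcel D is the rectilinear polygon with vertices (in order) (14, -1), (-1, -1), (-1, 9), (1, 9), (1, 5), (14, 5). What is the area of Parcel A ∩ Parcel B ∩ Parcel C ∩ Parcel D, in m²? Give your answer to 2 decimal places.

The intersection is the polygon with vertices (12,2.154), (9.454,2.546), (7,5), (12,5).
By the shoelace formula its area is 9.76.

9.76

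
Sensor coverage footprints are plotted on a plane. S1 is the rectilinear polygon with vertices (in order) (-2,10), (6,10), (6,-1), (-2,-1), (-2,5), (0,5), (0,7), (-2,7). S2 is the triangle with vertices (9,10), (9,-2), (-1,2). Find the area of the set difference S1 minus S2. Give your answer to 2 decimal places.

|S1| = 84, |S1∩S2| = 29.4.
|S1 ∖ S2| = |S1| − |S1∩S2| = 84 − 29.4 = 54.60.

54.60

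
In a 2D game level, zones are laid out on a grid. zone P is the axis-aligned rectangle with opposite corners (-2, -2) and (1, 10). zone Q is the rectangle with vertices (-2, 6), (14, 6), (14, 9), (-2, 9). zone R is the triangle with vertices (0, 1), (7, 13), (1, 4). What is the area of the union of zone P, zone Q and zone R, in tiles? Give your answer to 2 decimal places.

77.48

By inclusion–exclusion:
Individual areas: |zone P| = 36, |zone Q| = 48, |zone R| = 4.5.
|zone P∩zone Q|: x∈[-2,1], y∈[6,9] → 3·3 = 9.
|zone P∩zone R| = 0.6429.
|zone Q∩zone R| = 1.375.
|zone P∩zone Q∩zone R| = 0.
|zone P ∪ zone Q ∪ zone R| = 88.5 − 11.0179 + 0 = 77.48.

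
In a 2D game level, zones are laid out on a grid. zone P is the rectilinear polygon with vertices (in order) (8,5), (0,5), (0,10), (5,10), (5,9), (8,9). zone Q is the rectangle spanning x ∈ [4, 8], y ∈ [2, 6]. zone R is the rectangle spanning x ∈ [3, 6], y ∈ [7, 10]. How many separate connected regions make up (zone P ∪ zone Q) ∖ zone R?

1

(zone P ∪ zone Q) ∖ zone R is a single connected region.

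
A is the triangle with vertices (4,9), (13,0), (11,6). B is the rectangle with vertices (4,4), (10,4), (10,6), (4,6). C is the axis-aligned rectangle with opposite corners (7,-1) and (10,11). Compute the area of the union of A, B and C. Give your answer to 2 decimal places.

52.29

By inclusion–exclusion:
Individual areas: |A| = 18, |B| = 12, |C| = 36.
|A∩B| = 4.
|A∩C| = 7.7143.
|B∩C|: x∈[7,10], y∈[4,6] → 3·2 = 6.
|A∩B∩C| = 4.
|A ∪ B ∪ C| = 66 − 17.7143 + 4 = 52.29.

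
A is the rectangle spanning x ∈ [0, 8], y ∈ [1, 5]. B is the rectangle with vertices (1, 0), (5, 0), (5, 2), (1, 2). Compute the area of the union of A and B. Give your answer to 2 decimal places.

36.00

By inclusion–exclusion:
Individual areas: |A| = 32, |B| = 8.
|A∩B|: x∈[1,5], y∈[1,2] → 4·1 = 4.
|A ∪ B| = 40 − 4 = 36.00.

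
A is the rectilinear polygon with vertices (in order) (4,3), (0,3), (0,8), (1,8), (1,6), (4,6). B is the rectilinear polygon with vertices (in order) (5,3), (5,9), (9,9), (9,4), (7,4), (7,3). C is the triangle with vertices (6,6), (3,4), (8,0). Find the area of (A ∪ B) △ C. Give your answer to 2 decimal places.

37.20

|A ∪ B| = 36.
|(A ∪ B) ∩ C| = 4.9.
|(A ∪ B) △ C| = 36 + 11 − 9.8 = 37.20.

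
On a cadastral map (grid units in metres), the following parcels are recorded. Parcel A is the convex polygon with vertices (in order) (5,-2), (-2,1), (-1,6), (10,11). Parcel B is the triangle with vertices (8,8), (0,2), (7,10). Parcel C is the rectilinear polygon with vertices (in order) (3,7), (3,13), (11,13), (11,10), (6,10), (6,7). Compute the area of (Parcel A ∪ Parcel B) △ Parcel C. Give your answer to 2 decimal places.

100.31

|Parcel A ∪ Parcel B| = 78.123.
|(Parcel A ∪ Parcel B) ∩ Parcel C| = 5.4077.
|(Parcel A ∪ Parcel B) △ Parcel C| = 78.123 + 33 − 10.8154 = 100.31.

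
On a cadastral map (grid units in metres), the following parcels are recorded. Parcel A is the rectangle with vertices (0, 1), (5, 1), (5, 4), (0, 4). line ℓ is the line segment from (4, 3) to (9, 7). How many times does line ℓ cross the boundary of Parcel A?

The segment meets the boundary at (5,3.8).

1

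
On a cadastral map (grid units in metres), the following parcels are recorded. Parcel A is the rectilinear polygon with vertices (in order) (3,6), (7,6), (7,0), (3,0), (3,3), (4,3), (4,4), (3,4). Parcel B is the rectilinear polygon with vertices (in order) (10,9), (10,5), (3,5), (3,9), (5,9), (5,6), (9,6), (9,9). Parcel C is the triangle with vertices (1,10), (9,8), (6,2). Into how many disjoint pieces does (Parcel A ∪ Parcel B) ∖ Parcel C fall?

2

(Parcel A ∪ Parcel B) ∖ Parcel C splits into 2 disjoint pieces (area 5.25, area 15.2).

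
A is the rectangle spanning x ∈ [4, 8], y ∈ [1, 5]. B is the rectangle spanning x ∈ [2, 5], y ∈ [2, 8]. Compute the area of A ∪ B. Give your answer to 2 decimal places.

31.00

By inclusion–exclusion:
Individual areas: |A| = 16, |B| = 18.
|A∩B|: x∈[4,5], y∈[2,5] → 1·3 = 3.
|A ∪ B| = 34 − 3 = 31.00.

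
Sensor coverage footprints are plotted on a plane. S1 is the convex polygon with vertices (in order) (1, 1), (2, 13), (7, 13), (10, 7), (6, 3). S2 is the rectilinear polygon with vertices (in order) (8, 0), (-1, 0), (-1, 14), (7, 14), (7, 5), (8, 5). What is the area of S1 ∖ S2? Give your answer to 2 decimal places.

13.00

|S1| = 72, |S1∩S2| = 59.
|S1 ∖ S2| = |S1| − |S1∩S2| = 72 − 59 = 13.00.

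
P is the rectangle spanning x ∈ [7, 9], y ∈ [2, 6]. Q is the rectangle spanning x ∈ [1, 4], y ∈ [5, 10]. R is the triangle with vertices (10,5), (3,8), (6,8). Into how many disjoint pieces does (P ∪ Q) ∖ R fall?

3

(P ∪ Q) ∖ R splits into 3 disjoint pieces (area 7.619, area 0.0417, area 14.7857).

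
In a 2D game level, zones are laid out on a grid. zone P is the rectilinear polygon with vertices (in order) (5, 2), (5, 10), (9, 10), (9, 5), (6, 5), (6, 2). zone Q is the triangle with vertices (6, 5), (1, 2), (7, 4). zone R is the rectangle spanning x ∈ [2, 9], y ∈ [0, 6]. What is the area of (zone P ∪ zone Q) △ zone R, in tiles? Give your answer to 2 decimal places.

|zone P ∪ zone Q| = 25.8.
|(zone P ∪ zone Q) ∩ zone R| = 9.6667.
|(zone P ∪ zone Q) △ zone R| = 25.8 + 42 − 19.3333 = 48.47.

48.47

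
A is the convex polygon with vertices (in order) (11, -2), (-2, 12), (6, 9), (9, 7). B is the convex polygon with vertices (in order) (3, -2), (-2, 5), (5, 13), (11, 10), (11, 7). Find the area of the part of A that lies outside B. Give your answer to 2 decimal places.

|A| = 48, |A∩B| = 31.7029.
|A ∖ B| = |A| − |A∩B| = 48 − 31.7029 = 16.30.

16.30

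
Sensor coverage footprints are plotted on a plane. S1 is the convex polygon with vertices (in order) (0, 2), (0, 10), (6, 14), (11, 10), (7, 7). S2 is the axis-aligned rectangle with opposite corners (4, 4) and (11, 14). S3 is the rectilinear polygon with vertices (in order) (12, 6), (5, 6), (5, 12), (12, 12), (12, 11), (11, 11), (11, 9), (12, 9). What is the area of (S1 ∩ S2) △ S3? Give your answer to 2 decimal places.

29.28

|S1 ∩ S2| = 34.881.
|(S1 ∩ S2) ∩ S3| = 22.8.
|(S1 ∩ S2) △ S3| = 34.881 + 40 − 45.6 = 29.28.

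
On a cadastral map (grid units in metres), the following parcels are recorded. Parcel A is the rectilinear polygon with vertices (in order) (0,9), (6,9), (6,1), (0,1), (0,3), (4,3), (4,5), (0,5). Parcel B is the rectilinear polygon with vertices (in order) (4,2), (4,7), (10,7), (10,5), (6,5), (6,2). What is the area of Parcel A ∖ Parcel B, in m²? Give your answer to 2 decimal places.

30.00

|Parcel A| = 40, |Parcel A∩Parcel B| = 10.
|Parcel A ∖ Parcel B| = |Parcel A| − |Parcel A∩Parcel B| = 40 − 10 = 30.00.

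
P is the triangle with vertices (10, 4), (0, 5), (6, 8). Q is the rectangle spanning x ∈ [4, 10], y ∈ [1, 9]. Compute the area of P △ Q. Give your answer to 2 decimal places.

39.60

|P| = 18, |Q| = 48, |P∩Q| = 13.2.
|P △ Q| = |P| + |Q| − 2·|P∩Q| = 18 + 48 − 26.4 = 39.60.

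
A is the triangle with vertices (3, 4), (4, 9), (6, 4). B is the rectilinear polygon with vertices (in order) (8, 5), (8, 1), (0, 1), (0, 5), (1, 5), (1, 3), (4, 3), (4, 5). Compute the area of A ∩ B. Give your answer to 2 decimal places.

1.80

The intersection is the polygon with vertices (6,4), (4,4), (4,5), (5.6,5).
By the shoelace formula its area is 1.80.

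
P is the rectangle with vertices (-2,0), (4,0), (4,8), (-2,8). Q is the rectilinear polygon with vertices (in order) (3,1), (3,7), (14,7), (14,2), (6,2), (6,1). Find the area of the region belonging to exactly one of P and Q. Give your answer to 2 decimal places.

|P| = 48, |Q| = 58, |P∩Q| = 6.
|P △ Q| = |P| + |Q| − 2·|P∩Q| = 48 + 58 − 12 = 94.00.

94.00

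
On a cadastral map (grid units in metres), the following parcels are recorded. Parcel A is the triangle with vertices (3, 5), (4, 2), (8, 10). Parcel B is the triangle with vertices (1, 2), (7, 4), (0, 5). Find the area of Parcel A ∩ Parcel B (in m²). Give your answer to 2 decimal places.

1.96

The intersection is the polygon with vertices (3.15,4.55), (5.133,4.267), (4.6,3.2), (3.7,2.9).
By the shoelace formula its area is 1.96.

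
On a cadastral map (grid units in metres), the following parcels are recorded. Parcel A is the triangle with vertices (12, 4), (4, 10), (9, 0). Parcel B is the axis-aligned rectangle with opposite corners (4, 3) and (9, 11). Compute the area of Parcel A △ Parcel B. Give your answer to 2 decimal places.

38.25

|Parcel A| = 25, |Parcel B| = 40, |Parcel A∩Parcel B| = 13.375.
|Parcel A △ Parcel B| = |Parcel A| + |Parcel B| − 2·|Parcel A∩Parcel B| = 25 + 40 − 26.75 = 38.25.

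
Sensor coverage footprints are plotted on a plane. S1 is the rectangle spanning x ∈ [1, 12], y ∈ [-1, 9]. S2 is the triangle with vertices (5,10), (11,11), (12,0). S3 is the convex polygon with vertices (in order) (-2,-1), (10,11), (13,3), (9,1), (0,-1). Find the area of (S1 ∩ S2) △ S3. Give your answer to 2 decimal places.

56.80

|S1 ∩ S2| = 24.6682.
|(S1 ∩ S2) ∩ S3| = 21.4355.
|(S1 ∩ S2) △ S3| = 24.6682 + 75 − 42.871 = 56.80.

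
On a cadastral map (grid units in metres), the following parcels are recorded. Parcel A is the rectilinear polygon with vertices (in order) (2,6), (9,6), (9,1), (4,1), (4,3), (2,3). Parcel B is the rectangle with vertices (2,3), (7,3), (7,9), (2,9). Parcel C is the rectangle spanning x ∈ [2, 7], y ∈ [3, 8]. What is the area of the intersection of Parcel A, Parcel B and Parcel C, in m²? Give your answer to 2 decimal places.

The intersection is the polygon with vertices (7,3), (4,3), (2,3), (2,6), (7,6).
By the shoelace formula its area is 15.00.

15.00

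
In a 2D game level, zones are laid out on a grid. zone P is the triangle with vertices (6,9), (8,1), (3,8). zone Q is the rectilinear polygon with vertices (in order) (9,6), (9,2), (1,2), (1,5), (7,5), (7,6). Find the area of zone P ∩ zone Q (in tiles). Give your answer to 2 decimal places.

The intersection is the polygon with vertices (7.75,2), (7.286,2), (5.143,5), (7,5).
By the shoelace formula its area is 3.48.

3.48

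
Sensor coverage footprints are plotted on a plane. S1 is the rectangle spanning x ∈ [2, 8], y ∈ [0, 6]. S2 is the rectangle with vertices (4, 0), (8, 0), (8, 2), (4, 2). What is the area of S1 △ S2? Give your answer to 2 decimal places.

28.00

|S1∩S2|: x∈[4,8], y∈[0,2] → 4·2 = 8.
|S1 △ S2| = |S1| + |S2| − 2·|S1∩S2| = 36 + 8 − 16 = 28.00.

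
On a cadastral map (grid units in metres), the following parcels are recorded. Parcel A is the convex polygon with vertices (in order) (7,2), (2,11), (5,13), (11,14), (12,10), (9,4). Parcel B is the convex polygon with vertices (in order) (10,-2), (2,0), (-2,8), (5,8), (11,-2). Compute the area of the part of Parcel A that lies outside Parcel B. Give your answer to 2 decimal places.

|Parcel A| = 69.5, |Parcel A∩Parcel B| = 8.
|Parcel A ∖ Parcel B| = |Parcel A| − |Parcel A∩Parcel B| = 69.5 − 8 = 61.50.

61.50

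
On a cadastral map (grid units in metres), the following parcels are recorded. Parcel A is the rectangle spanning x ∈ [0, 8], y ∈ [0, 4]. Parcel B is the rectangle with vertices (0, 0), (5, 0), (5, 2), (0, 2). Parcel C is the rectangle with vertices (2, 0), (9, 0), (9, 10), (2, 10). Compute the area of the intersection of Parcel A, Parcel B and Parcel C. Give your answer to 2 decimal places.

6.00

The intersection is the polygon with vertices (5,2), (5,0), (2,0), (2,2).
By the shoelace formula its area is 6.00.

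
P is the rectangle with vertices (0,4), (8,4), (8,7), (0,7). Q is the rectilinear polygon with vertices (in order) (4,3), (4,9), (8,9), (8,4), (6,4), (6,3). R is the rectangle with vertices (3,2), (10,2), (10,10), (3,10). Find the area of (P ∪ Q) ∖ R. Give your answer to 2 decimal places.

|P ∪ Q| = 34.
|(P ∪ Q) ∩ R| = 25.
|(P ∪ Q) ∖ R| = 34 − 25 = 9.00.

9.00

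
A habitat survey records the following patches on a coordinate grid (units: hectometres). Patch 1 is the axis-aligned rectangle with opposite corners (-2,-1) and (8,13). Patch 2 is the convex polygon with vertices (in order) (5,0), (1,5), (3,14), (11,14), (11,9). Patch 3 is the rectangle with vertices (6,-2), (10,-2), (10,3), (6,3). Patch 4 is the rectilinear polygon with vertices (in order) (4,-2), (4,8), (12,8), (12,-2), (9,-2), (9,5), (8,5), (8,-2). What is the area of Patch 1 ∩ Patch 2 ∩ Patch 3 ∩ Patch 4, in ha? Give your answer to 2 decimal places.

The intersection is the polygon with vertices (6,3), (7,3), (6,1.5).
By the shoelace formula its area is 0.75.

0.75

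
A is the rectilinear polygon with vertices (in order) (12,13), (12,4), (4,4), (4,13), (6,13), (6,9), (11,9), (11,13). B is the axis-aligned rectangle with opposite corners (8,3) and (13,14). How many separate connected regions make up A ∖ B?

1

A ∖ B is a single connected region.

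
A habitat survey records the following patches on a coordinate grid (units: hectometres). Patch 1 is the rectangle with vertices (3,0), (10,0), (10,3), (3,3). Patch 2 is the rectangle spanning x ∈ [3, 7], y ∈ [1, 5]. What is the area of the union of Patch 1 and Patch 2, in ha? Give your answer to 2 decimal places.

29.00

By inclusion–exclusion:
Individual areas: |Patch 1| = 21, |Patch 2| = 16.
|Patch 1∩Patch 2|: x∈[3,7], y∈[1,3] → 4·2 = 8.
|Patch 1 ∪ Patch 2| = 37 − 8 = 29.00.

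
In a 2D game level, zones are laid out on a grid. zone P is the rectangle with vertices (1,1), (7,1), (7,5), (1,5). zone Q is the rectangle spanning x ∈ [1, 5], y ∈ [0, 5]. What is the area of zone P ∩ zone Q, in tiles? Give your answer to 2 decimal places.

16.00

|zone P∩zone Q|: x∈[1,5], y∈[1,5] → 4·4 = 16.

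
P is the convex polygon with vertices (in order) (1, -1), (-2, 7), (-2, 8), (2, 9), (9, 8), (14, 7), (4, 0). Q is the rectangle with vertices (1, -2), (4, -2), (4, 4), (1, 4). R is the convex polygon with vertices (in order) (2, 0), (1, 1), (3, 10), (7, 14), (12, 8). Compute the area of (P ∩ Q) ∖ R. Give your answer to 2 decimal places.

|P ∩ Q| = 13.5.
|(P ∩ Q) ∩ R| = 8.9.
|(P ∩ Q) ∖ R| = 13.5 − 8.9 = 4.60.

4.60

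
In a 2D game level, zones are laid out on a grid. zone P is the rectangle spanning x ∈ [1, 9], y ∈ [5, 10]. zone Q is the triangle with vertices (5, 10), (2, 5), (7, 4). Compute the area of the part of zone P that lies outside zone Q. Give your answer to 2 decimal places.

28.33

|zone P| = 40, |zone P∩zone Q| = 11.6667.
|zone P ∖ zone Q| = |zone P| − |zone P∩zone Q| = 40 − 11.6667 = 28.33.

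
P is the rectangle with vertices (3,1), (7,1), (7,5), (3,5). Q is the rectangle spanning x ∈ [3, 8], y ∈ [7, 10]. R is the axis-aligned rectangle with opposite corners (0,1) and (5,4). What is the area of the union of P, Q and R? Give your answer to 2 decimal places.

40.00

By inclusion–exclusion:
Individual areas: |P| = 16, |Q| = 15, |R| = 15.
|P∩Q| = 0 (no overlap).
|P∩R|: x∈[3,5], y∈[1,4] → 2·3 = 6.
|Q∩R| = 0 (no overlap).
|P∩Q∩R| = 0.
|P ∪ Q ∪ R| = 46 − 6 + 0 = 40.00.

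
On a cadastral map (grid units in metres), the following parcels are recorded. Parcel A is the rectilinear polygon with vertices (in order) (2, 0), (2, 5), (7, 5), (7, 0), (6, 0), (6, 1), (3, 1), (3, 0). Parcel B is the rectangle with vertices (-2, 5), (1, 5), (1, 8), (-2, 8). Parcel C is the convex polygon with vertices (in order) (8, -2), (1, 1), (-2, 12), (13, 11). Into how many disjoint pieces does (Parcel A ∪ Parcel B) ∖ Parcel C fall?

2

(Parcel A ∪ Parcel B) ∖ Parcel C splits into 2 disjoint pieces (area 0.3571, area 4.5).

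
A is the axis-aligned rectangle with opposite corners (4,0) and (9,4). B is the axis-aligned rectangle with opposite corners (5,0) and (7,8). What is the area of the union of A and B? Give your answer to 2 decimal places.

28.00

By inclusion–exclusion:
Individual areas: |A| = 20, |B| = 16.
|A∩B|: x∈[5,7], y∈[0,4] → 2·4 = 8.
|A ∪ B| = 36 − 8 = 28.00.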